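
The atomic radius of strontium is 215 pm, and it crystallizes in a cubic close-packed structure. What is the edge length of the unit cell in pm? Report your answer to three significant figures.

608 pm

In an FCC lattice, atoms touch along the face diagonal, so √2·a = 4r.
a = 4r/√2 = 4 × 215 / 1.4142 = 608 pm.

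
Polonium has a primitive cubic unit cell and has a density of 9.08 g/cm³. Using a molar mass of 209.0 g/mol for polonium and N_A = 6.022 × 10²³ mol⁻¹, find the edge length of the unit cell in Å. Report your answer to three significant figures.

3.37 Å

With Z = 1 atom per simple cubic cell, a³ = Z·M/(N_A·ρ) = 1 × 209.0 / (6.022 × 10²³ × 9.080 g/cm³) = 3.822 × 10^-23 cm³.
a = (3.822 × 10^-23)^(1/3) = 3.369 × 10^-8 cm = 3.37 Å.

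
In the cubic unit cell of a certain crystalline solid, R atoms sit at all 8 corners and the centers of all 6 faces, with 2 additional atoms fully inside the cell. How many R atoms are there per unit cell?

Corner atoms are shared by 8 cells (1/8 each), face atoms by 2 (1/2 each), interior atoms are unshared.
Net atoms = 8 × 1/8 + 6 × 1/2 + 2 = 1 + 3 + 2 = 6.

6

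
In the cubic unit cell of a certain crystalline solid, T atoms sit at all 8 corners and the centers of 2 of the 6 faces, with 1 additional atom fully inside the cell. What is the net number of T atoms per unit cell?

3

Corner atoms are shared by 8 cells (1/8 each), face atoms by 2 (1/2 each), interior atoms are unshared.
Net atoms = 8 × 1/8 + 2 × 1/2 + 1 = 1 + 1 + 1 = 3.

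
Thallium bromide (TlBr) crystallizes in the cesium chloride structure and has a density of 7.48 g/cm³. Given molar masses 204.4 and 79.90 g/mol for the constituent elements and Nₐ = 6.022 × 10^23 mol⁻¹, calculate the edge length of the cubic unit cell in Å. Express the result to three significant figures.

3.98 Å

M(TlBr) = 284.3 g/mol; Z = 1 formula unit per cell.
a³ = Z·M/(N_A·ρ) = 1 × 284.3 / (6.022 × 10²³ × 7.48) = 6.312 × 10^-23 cm³, so a = 3.981 × 10^-8 cm = 3.98 Å.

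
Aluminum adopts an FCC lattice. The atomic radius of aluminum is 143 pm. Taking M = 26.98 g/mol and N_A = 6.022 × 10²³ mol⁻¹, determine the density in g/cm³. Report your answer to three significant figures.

2.71 g/cm³

In an FCC lattice, atoms touch along the face diagonal, so √2·a = 4r, giving a = 404.5 pm = 4.045 × 10^-8 cm.
With Z = 4, ρ = Z·M/(N_A·a³) = 4 × 26.98 / (6.022 × 10²³ × 6.617 × 10^-23) = 2.708 g/cm³.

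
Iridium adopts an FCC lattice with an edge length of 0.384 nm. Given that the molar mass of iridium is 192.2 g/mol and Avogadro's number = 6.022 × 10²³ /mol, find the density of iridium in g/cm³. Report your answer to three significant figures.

22.5 g/cm³

An FCC unit cell contains Z = 4 atoms.
Cell volume: a³ = (0.384 nm)³ = (3.840 × 10^-8 cm)³ = 5.662 × 10^-23 cm³.
ρ = Z·M/(N_A·a³) = 4 × 192.2 / (6.022 × 10²³ × 5.662 × 10^-23) = 22.55 g/cm³.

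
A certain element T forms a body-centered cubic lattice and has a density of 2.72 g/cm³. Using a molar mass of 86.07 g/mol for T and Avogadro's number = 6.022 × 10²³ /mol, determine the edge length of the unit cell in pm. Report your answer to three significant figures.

With Z = 2 atoms per BCC cell, a³ = Z·M/(N_A·ρ) = 2 × 86.07 / (6.022 × 10²³ × 2.720 g/cm³) = 1.051 × 10^-22 cm³.
a = (1.051 × 10^-22)^(1/3) = 4.719 × 10^-8 cm = 472 pm.

472 pm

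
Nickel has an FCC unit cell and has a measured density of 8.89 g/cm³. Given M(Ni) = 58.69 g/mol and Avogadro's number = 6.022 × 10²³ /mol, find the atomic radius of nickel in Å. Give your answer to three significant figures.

1.25 Å

For an FCC cell (Z = 4), a³ = Z·M/(N_A·ρ) = 4 × 58.69 / (6.022 × 10²³ × 8.890) = 4.385 × 10^-23 cm³, so a = 3.526 × 10^-8 cm = 3.526 Å.
Atoms touch along the face diagonal, so √2·a = 4r, so r = 0.3536 × a = 1.25 Å.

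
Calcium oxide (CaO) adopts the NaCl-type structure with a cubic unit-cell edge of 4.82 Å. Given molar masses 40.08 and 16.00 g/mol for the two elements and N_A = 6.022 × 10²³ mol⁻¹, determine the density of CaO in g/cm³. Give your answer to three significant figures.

The NaCl-type structure contains Z = 4 formula units per cell; M(CaO) = 40.08 + 16.00 = 56.08 g/mol.
a³ = (4.820 × 10^-8 cm)³ = 1.120 × 10^-22 cm³.
ρ = 4 × 56.08 / (6.022 × 10²³ × 1.120 × 10^-22) = 3.326 g/cm³.

3.33 g/cm³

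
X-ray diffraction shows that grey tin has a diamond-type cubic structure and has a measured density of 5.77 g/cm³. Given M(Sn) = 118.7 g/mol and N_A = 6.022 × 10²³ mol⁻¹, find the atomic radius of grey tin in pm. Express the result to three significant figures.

For a diamond cubic cell (Z = 8), a³ = Z·M/(N_A·ρ) = 8 × 118.7 / (6.022 × 10²³ × 5.770) = 2.733 × 10^-22 cm³, so a = 6.489 × 10^-8 cm = 648.9 pm.
Nearest neighbors lie along the body diagonal with √3·a = 8r, so r = 0.2165 × a = 141 pm.

141 pm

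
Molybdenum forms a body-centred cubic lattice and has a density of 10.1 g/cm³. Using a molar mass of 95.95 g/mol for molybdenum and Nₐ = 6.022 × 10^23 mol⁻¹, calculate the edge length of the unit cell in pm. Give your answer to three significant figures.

316 pm

With Z = 2 atoms per BCC cell, a³ = Z·M/(N_A·ρ) = 2 × 95.95 / (6.022 × 10²³ × 10.10 g/cm³) = 3.155 × 10^-23 cm³.
a = (3.155 × 10^-23)^(1/3) = 3.160 × 10^-8 cm = 316 pm.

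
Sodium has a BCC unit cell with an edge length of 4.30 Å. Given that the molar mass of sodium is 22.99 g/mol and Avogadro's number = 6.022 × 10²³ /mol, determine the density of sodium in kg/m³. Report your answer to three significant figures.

960 kg/m³

A BCC unit cell contains Z = 2 atoms.
Cell volume: a³ = (4.30 Å)³ = (4.300 × 10^-8 cm)³ = 7.951 × 10^-23 cm³.
ρ = Z·M/(N_A·a³) = 2 × 22.99 / (6.022 × 10²³ × 7.951 × 10^-23) = 0.9603 g/cm³ = 960 kg/m³.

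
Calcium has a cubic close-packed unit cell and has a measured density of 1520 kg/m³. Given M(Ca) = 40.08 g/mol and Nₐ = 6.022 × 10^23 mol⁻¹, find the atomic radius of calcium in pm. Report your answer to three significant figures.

198 pm

For an FCC cell (Z = 4), a³ = Z·M/(N_A·ρ) = 4 × 40.08 / (6.022 × 10²³ × 1.520) = 1.751 × 10^-22 cm³, so a = 5.595 × 10^-8 cm = 559.5 pm.
Atoms touch along the face diagonal, so √2·a = 4r, so r = 0.3536 × a = 198 pm.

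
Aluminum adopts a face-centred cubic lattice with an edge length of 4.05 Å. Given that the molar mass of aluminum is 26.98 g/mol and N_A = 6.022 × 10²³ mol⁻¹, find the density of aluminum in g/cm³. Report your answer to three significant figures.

2.70 g/cm³

An FCC unit cell contains Z = 4 atoms.
Cell volume: a³ = (4.05 Å)³ = (4.050 × 10^-8 cm)³ = 6.643 × 10^-23 cm³.
ρ = Z·M/(N_A·a³) = 4 × 26.98 / (6.022 × 10²³ × 6.643 × 10^-23) = 2.698 g/cm³.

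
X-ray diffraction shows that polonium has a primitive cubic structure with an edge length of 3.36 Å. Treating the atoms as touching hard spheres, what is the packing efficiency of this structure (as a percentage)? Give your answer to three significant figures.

In a simple cubic lattice atoms touch along the cell edge, so a = 2r, so r = 0.5000a = 1.680 Å.
Packing fraction = Z·(4/3)πr³ / a³ = 1 × (4/3)π × (1.680)³ / (3.36)³ = 0.5236 = 52.4%.

52.4%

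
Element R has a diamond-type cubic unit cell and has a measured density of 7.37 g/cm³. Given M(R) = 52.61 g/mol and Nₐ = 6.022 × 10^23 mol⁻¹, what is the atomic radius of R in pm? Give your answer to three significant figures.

98.7 pm

For a diamond cubic cell (Z = 8), a³ = Z·M/(N_A·ρ) = 8 × 52.61 / (6.022 × 10²³ × 7.370) = 9.483 × 10^-23 cm³, so a = 4.560 × 10^-8 cm = 456.0 pm.
Nearest neighbors lie along the body diagonal with √3·a = 8r, so r = 0.2165 × a = 98.7 pm.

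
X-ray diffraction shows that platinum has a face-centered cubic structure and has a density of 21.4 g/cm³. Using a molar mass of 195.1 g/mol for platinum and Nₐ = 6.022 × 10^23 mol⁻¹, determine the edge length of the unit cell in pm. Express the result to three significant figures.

393 pm

With Z = 4 atoms per FCC cell, a³ = Z·M/(N_A·ρ) = 4 × 195.1 / (6.022 × 10²³ × 21.40 g/cm³) = 6.056 × 10^-23 cm³.
a = (6.056 × 10^-23)^(1/3) = 3.927 × 10^-8 cm = 393 pm.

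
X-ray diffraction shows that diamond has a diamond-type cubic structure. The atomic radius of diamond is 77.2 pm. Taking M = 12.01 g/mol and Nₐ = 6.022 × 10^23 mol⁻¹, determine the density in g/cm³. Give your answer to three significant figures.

In a diamond cubic lattice, nearest neighbors lie along the body diagonal with √3·a = 8r, giving a = 356.6 pm = 3.566 × 10^-8 cm.
With Z = 8, ρ = Z·M/(N_A·a³) = 8 × 12.01 / (6.022 × 10²³ × 4.534 × 10^-23) = 3.519 g/cm³.

3.52 g/cm³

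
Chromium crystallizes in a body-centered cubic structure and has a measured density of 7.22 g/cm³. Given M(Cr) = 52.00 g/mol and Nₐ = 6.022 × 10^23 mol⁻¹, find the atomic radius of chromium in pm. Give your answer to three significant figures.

125 pm

For a BCC cell (Z = 2), a³ = Z·M/(N_A·ρ) = 2 × 52.00 / (6.022 × 10²³ × 7.220) = 2.392 × 10^-23 cm³, so a = 2.881 × 10^-8 cm = 288.1 pm.
Atoms touch along the body diagonal, so √3·a = 4r, so r = 0.4330 × a = 125 pm.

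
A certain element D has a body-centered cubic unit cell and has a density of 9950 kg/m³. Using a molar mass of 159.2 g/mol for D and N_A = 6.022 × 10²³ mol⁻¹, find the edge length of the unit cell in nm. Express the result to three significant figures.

With Z = 2 atoms per BCC cell, a³ = Z·M/(N_A·ρ) = 2 × 159.2 / (6.022 × 10²³ × 9.950 g/cm³) = 5.314 × 10^-23 cm³.
a = (5.314 × 10^-23)^(1/3) = 3.760 × 10^-8 cm = 0.376 nm.

0.376 nm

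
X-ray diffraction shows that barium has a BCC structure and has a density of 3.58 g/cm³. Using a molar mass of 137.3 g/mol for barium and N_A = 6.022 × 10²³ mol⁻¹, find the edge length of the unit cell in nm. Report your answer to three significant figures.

With Z = 2 atoms per BCC cell, a³ = Z·M/(N_A·ρ) = 2 × 137.3 / (6.022 × 10²³ × 3.580 g/cm³) = 1.274 × 10^-22 cm³.
a = (1.274 × 10^-22)^(1/3) = 5.031 × 10^-8 cm = 0.503 nm.

0.503 nm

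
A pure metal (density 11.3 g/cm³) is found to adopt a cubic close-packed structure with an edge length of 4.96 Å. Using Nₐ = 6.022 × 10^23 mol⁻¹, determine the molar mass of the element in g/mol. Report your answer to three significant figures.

An FCC cell has Z = 4 atoms; a = 4.960 × 10^-8 cm.
M = ρ·N_A·a³/Z = 11.3 × 6.022 × 10²³ × 1.220 × 10^-22 / 4 = 208 g/mol.

208 g/mol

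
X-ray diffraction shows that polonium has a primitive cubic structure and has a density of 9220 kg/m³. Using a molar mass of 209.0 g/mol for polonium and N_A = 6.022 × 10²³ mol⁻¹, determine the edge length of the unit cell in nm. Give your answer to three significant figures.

0.335 nm

With Z = 1 atom per simple cubic cell, a³ = Z·M/(N_A·ρ) = 1 × 209.0 / (6.022 × 10²³ × 9.220 g/cm³) = 3.764 × 10^-23 cm³.
a = (3.764 × 10^-23)^(1/3) = 3.351 × 10^-8 cm = 0.335 nm.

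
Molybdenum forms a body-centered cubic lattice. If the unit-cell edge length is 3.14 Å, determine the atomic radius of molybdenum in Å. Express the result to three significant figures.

In a BCC lattice, atoms touch along the body diagonal, so √3·a = 4r.
r = √3·a/4 = 1.7321 × 3.14 / 4 = 1.36 Å.

1.36 Å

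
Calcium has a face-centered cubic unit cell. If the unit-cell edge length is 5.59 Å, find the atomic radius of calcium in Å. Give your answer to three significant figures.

1.98 Å

In an FCC lattice, atoms touch along the face diagonal, so √2·a = 4r.
r = √2·a/4 = 1.4142 × 5.59 / 4 = 1.98 Å.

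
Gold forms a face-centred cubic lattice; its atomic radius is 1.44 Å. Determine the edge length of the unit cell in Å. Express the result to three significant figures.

In an FCC lattice, atoms touch along the face diagonal, so √2·a = 4r.
a = 4r/√2 = 4 × 1.44 / 1.4142 = 4.07 Å.

4.07 Å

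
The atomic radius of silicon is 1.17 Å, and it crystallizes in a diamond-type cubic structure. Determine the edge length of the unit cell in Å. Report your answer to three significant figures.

5.40 Å

In a diamond cubic lattice, nearest neighbors lie along the body diagonal with √3·a = 8r.
a = 8r/√3 = 8 × 1.17 / 1.7321 = 5.40 Å.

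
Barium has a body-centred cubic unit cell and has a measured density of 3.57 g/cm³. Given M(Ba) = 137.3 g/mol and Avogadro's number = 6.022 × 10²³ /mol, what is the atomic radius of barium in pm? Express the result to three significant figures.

218 pm

For a BCC cell (Z = 2), a³ = Z·M/(N_A·ρ) = 2 × 137.3 / (6.022 × 10²³ × 3.570) = 1.277 × 10^-22 cm³, so a = 5.036 × 10^-8 cm = 503.6 pm.
Atoms touch along the body diagonal, so √3·a = 4r, so r = 0.4330 × a = 218 pm.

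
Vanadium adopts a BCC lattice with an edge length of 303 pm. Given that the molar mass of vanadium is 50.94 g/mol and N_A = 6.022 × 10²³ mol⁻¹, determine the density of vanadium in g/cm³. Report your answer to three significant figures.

6.08 g/cm³

A BCC unit cell contains Z = 2 atoms.
Cell volume: a³ = (303 pm)³ = (3.030 × 10^-8 cm)³ = 2.782 × 10^-23 cm³.
ρ = Z·M/(N_A·a³) = 2 × 50.94 / (6.022 × 10²³ × 2.782 × 10^-23) = 6.082 g/cm³.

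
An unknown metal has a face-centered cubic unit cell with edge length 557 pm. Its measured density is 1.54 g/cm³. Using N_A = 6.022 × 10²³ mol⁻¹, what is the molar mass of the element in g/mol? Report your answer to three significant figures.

An FCC cell has Z = 4 atoms; a = 5.570 × 10^-8 cm.
M = ρ·N_A·a³/Z = 1.54 × 6.022 × 10²³ × 1.728 × 10^-22 / 4 = 40.1 g/mol.

40.1 g/mol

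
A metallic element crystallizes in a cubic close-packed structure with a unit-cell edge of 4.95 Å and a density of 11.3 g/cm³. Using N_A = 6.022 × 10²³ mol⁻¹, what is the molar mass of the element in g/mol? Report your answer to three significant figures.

An FCC cell has Z = 4 atoms; a = 4.950 × 10^-8 cm.
M = ρ·N_A·a³/Z = 11.3 × 6.022 × 10²³ × 1.213 × 10^-22 / 4 = 206 g/mol.

206 g/mol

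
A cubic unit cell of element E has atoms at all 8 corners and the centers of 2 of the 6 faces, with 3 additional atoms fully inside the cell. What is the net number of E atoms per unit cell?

Corner atoms are shared by 8 cells (1/8 each), face atoms by 2 (1/2 each), interior atoms are unshared.
Net atoms = 8 × 1/8 + 2 × 1/2 + 3 = 1 + 1 + 3 = 5.

5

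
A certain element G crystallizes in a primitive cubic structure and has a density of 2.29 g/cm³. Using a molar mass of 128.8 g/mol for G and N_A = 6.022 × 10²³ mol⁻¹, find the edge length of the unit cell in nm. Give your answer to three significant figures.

With Z = 1 atom per simple cubic cell, a³ = Z·M/(N_A·ρ) = 1 × 128.8 / (6.022 × 10²³ × 2.290 g/cm³) = 9.340 × 10^-23 cm³.
a = (9.340 × 10^-23)^(1/3) = 4.537 × 10^-8 cm = 0.454 nm.

0.454 nm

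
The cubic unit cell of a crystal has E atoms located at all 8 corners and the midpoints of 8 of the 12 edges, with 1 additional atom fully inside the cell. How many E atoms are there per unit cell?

4

Corner atoms are shared by 8 cells (1/8 each), edge atoms by 4 (1/4 each), interior atoms are unshared.
Net atoms = 8 × 1/8 + 8 × 1/4 + 1 = 1 + 2 + 1 = 4.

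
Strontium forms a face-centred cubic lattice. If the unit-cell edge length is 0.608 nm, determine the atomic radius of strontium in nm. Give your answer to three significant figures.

0.215 nm

In an FCC lattice, atoms touch along the face diagonal, so √2·a = 4r.
r = √2·a/4 = 1.4142 × 0.608 / 4 = 0.215 nm.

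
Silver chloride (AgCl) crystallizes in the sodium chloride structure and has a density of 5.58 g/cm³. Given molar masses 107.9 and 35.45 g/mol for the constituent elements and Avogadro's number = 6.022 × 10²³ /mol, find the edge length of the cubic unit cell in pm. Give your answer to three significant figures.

555 pm

M(AgCl) = 143.35 g/mol; Z = 4 formula units per cell.
a³ = Z·M/(N_A·ρ) = 4 × 143.35 / (6.022 × 10²³ × 5.58) = 1.706 × 10^-22 cm³, so a = 5.547 × 10^-8 cm = 555 pm.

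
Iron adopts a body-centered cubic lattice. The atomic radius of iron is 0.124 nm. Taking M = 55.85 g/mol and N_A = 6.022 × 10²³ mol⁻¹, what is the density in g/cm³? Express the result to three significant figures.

In a BCC lattice, atoms touch along the body diagonal, so √3·a = 4r, giving a = 0.2864 nm = 2.864 × 10^-8 cm.
With Z = 2, ρ = Z·M/(N_A·a³) = 2 × 55.85 / (6.022 × 10²³ × 2.348 × 10^-23) = 7.899 g/cm³.

7.90 g/cm³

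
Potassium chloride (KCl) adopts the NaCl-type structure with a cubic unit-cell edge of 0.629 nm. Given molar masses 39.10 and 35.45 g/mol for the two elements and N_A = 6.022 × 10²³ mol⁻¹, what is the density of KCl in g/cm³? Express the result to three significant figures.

1.99 g/cm³

The NaCl-type structure contains Z = 4 formula units per cell; M(KCl) = 39.10 + 35.45 = 74.55 g/mol.
a³ = (6.290 × 10^-8 cm)³ = 2.489 × 10^-22 cm³.
ρ = 4 × 74.55 / (6.022 × 10²³ × 2.489 × 10^-22) = 1.990 g/cm³.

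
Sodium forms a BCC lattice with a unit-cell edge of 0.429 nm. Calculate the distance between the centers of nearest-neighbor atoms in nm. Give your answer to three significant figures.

0.372 nm

In a BCC structure, atoms touch along the body diagonal, so √3·a = 4r; the nearest-neighbor distance equals 2r = 0.8660·a.
d = 0.8660 × 0.429 = 0.372 nm.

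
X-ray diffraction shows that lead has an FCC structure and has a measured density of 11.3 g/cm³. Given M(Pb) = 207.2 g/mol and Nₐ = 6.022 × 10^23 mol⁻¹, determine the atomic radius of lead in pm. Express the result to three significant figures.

For an FCC cell (Z = 4), a³ = Z·M/(N_A·ρ) = 4 × 207.2 / (6.022 × 10²³ × 11.30) = 1.218 × 10^-22 cm³, so a = 4.957 × 10^-8 cm = 495.7 pm.
Atoms touch along the face diagonal, so √2·a = 4r, so r = 0.3536 × a = 175 pm.

175 pm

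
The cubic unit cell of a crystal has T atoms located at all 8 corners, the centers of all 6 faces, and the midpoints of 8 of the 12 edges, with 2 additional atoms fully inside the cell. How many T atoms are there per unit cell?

Corner atoms are shared by 8 cells (1/8 each), face atoms by 2 (1/2 each), edge atoms by 4 (1/4 each), interior atoms are unshared.
Net atoms = 8 × 1/8 + 6 × 1/2 + 8 × 1/4 + 2 = 1 + 3 + 2 + 2 = 8.

8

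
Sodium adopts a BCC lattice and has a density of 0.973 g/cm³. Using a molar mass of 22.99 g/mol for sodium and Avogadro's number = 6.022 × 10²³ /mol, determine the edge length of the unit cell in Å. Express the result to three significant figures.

4.28 Å

With Z = 2 atoms per BCC cell, a³ = Z·M/(N_A·ρ) = 2 × 22.99 / (6.022 × 10²³ × 0.9730 g/cm³) = 7.847 × 10^-23 cm³.
a = (7.847 × 10^-23)^(1/3) = 4.281 × 10^-8 cm = 4.28 Å.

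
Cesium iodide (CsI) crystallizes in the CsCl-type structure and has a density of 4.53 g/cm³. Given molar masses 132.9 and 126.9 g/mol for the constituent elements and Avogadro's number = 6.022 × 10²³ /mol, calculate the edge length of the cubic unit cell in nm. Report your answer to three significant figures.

M(CsI) = 259.8 g/mol; Z = 1 formula unit per cell.
a³ = Z·M/(N_A·ρ) = 1 × 259.8 / (6.022 × 10²³ × 4.53) = 9.524 × 10^-23 cm³, so a = 4.567 × 10^-8 cm = 0.457 nm.

0.457 nm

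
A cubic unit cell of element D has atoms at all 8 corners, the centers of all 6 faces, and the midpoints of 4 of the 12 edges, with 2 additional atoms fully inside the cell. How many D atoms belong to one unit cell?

Corner atoms are shared by 8 cells (1/8 each), face atoms by 2 (1/2 each), edge atoms by 4 (1/4 each), interior atoms are unshared.
Net atoms = 8 × 1/8 + 6 × 1/2 + 4 × 1/4 + 2 = 1 + 3 + 1 + 2 = 7.

7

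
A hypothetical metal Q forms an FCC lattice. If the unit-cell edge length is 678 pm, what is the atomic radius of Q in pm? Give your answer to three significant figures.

In an FCC lattice, atoms touch along the face diagonal, so √2·a = 4r.
r = √2·a/4 = 1.4142 × 678 / 4 = 240 pm.

240 pm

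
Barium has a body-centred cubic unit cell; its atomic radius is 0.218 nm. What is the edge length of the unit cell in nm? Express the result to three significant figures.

In a BCC lattice, atoms touch along the body diagonal, so √3·a = 4r.
a = 4r/√3 = 4 × 0.218 / 1.7321 = 0.503 nm.

0.503 nm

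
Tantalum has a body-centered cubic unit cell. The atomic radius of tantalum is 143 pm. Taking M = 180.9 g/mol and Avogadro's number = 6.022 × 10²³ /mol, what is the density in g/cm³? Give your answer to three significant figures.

In a BCC lattice, atoms touch along the body diagonal, so √3·a = 4r, giving a = 330.2 pm = 3.302 × 10^-8 cm.
With Z = 2, ρ = Z·M/(N_A·a³) = 2 × 180.9 / (6.022 × 10²³ × 3.602 × 10^-23) = 16.68 g/cm³.

16.7 g/cm³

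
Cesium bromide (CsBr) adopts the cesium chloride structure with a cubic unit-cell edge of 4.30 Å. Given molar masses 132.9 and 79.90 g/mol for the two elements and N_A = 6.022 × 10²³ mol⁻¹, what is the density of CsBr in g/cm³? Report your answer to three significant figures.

4.44 g/cm³

The cesium chloride structure contains Z = 1 formula unit per cell; M(CsBr) = 132.9 + 79.90 = 212.8 g/mol.
a³ = (4.300 × 10^-8 cm)³ = 7.951 × 10^-23 cm³.
ρ = 1 × 212.8 / (6.022 × 10²³ × 7.951 × 10^-23) = 4.445 g/cm³.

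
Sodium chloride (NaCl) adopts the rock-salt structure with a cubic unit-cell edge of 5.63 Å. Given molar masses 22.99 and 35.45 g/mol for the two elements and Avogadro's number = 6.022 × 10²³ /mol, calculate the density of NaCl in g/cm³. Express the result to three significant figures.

The rock-salt structure contains Z = 4 formula units per cell; M(NaCl) = 22.99 + 35.45 = 58.44 g/mol.
a³ = (5.630 × 10^-8 cm)³ = 1.785 × 10^-22 cm³.
ρ = 4 × 58.44 / (6.022 × 10²³ × 1.785 × 10^-22) = 2.175 g/cm³.

2.18 g/cm³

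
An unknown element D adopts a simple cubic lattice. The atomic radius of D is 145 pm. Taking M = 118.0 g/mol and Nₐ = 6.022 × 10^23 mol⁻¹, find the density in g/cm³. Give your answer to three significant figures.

8.03 g/cm³

In a simple cubic lattice, atoms touch along the cell edge, so a = 2r, giving a = 290.0 pm = 2.900 × 10^-8 cm.
With Z = 1, ρ = Z·M/(N_A·a³) = 1 × 118.0 / (6.022 × 10²³ × 2.439 × 10^-23) = 8.034 g/cm³.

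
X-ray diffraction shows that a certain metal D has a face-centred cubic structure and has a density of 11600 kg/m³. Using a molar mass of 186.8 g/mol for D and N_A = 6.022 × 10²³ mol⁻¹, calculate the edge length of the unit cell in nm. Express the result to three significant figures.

0.475 nm

With Z = 4 atoms per FCC cell, a³ = Z·M/(N_A·ρ) = 4 × 186.8 / (6.022 × 10²³ × 11.60 g/cm³) = 1.070 × 10^-22 cm³.
a = (1.070 × 10^-22)^(1/3) = 4.747 × 10^-8 cm = 0.475 nm.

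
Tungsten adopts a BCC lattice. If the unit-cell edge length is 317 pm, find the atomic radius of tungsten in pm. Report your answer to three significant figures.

In a BCC lattice, atoms touch along the body diagonal, so √3·a = 4r.
r = √3·a/4 = 1.7321 × 317 / 4 = 137 pm.

137 pm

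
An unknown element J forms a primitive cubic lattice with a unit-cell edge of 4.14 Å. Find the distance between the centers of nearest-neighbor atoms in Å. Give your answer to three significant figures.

In a simple cubic structure, atoms touch along the cell edge, so a = 2r; the nearest-neighbor distance equals 2r = 1.000·a.
d = 1.000 × 4.14 = 4.14 Å.

4.14 Å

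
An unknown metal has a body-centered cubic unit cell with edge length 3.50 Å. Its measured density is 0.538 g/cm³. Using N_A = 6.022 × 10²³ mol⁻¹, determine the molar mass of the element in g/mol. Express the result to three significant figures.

6.95 g/mol

A BCC cell has Z = 2 atoms; a = 3.500 × 10^-8 cm.
M = ρ·N_A·a³/Z = 0.538 × 6.022 × 10²³ × 4.288 × 10^-23 / 2 = 6.95 g/mol.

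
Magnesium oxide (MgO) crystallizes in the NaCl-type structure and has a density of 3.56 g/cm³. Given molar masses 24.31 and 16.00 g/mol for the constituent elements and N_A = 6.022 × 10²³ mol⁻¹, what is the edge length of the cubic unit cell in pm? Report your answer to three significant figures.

M(MgO) = 40.31 g/mol; Z = 4 formula units per cell.
a³ = Z·M/(N_A·ρ) = 4 × 40.31 / (6.022 × 10²³ × 3.56) = 7.521 × 10^-23 cm³, so a = 4.221 × 10^-8 cm = 422 pm.

422 pm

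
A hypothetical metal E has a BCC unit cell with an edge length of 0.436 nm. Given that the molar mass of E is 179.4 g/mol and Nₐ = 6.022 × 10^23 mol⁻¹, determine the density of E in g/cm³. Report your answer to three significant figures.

A BCC unit cell contains Z = 2 atoms.
Cell volume: a³ = (0.436 nm)³ = (4.360 × 10^-8 cm)³ = 8.288 × 10^-23 cm³.
ρ = Z·M/(N_A·a³) = 2 × 179.4 / (6.022 × 10²³ × 8.288 × 10^-23) = 7.189 g/cm³.

7.19 g/cm³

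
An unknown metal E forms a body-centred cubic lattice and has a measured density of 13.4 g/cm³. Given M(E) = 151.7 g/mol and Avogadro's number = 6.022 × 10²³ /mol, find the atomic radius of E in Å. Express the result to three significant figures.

1.45 Å

For a BCC cell (Z = 2), a³ = Z·M/(N_A·ρ) = 2 × 151.7 / (6.022 × 10²³ × 13.40) = 3.760 × 10^-23 cm³, so a = 3.350 × 10^-8 cm = 3.350 Å.
Atoms touch along the body diagonal, so √3·a = 4r, so r = 0.4330 × a = 1.45 Å.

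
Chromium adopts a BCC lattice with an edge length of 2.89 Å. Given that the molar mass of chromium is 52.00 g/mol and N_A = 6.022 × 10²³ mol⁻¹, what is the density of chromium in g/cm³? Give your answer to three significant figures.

A BCC unit cell contains Z = 2 atoms.
Cell volume: a³ = (2.89 Å)³ = (2.890 × 10^-8 cm)³ = 2.414 × 10^-23 cm³.
ρ = Z·M/(N_A·a³) = 2 × 52.00 / (6.022 × 10²³ × 2.414 × 10^-23) = 7.155 g/cm³.

7.15 g/cm³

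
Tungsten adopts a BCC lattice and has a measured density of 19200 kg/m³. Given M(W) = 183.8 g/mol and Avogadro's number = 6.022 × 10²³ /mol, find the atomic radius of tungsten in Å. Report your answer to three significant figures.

For a BCC cell (Z = 2), a³ = Z·M/(N_A·ρ) = 2 × 183.8 / (6.022 × 10²³ × 19.20) = 3.179 × 10^-23 cm³, so a = 3.168 × 10^-8 cm = 3.168 Å.
Atoms touch along the body diagonal, so √3·a = 4r, so r = 0.4330 × a = 1.37 Å.

1.37 Å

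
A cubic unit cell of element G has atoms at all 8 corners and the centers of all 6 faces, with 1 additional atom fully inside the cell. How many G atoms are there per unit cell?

Corner atoms are shared by 8 cells (1/8 each), face atoms by 2 (1/2 each), interior atoms are unshared.
Net atoms = 8 × 1/8 + 6 × 1/2 + 1 = 1 + 3 + 1 = 5.

5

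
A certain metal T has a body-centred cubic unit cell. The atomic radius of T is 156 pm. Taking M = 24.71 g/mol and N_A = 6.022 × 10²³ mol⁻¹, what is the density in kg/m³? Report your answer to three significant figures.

1760 kg/m³

In a BCC lattice, atoms touch along the body diagonal, so √3·a = 4r, giving a = 360.3 pm = 3.603 × 10^-8 cm.
With Z = 2, ρ = Z·M/(N_A·a³) = 2 × 24.71 / (6.022 × 10²³ × 4.676 × 10^-23) = 1.755 g/cm³ = 1760 kg/m³.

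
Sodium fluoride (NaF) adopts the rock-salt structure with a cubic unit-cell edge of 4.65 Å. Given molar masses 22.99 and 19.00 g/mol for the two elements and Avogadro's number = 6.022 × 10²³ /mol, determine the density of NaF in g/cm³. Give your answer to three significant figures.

The rock-salt structure contains Z = 4 formula units per cell; M(NaF) = 22.99 + 19.00 = 41.99 g/mol.
a³ = (4.650 × 10^-8 cm)³ = 1.005 × 10^-22 cm³.
ρ = 4 × 41.99 / (6.022 × 10²³ × 1.005 × 10^-22) = 2.774 g/cm³.

2.77 g/cm³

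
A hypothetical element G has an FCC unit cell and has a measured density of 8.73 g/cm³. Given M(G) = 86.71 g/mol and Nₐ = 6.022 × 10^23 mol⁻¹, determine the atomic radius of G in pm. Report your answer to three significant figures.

For an FCC cell (Z = 4), a³ = Z·M/(N_A·ρ) = 4 × 86.71 / (6.022 × 10²³ × 8.730) = 6.597 × 10^-23 cm³, so a = 4.041 × 10^-8 cm = 404.1 pm.
Atoms touch along the face diagonal, so √2·a = 4r, so r = 0.3536 × a = 143 pm.

143 pm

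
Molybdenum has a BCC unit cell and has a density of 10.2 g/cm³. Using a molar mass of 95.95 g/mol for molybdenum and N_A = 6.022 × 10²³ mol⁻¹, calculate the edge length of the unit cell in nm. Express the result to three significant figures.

0.315 nm

With Z = 2 atoms per BCC cell, a³ = Z·M/(N_A·ρ) = 2 × 95.95 / (6.022 × 10²³ × 10.20 g/cm³) = 3.124 × 10^-23 cm³.
a = (3.124 × 10^-23)^(1/3) = 3.150 × 10^-8 cm = 0.315 nm.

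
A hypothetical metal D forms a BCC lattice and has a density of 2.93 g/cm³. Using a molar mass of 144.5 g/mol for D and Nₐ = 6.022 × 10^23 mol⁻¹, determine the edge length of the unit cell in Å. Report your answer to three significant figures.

5.47 Å

With Z = 2 atoms per BCC cell, a³ = Z·M/(N_A·ρ) = 2 × 144.5 / (6.022 × 10²³ × 2.930 g/cm³) = 1.638 × 10^-22 cm³.
a = (1.638 × 10^-22)^(1/3) = 5.471 × 10^-8 cm = 5.47 Å.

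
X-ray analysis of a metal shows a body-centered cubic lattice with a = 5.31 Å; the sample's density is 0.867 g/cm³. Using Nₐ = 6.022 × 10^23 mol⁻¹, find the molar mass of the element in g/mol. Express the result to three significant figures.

A BCC cell has Z = 2 atoms; a = 5.310 × 10^-8 cm.
M = ρ·N_A·a³/Z = 0.867 × 6.022 × 10²³ × 1.497 × 10^-22 / 2 = 39.1 g/mol.

39.1 g/mol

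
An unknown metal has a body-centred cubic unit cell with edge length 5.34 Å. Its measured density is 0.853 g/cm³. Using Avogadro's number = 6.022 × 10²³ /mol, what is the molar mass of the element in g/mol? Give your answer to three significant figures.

A BCC cell has Z = 2 atoms; a = 5.340 × 10^-8 cm.
M = ρ·N_A·a³/Z = 0.853 × 6.022 × 10²³ × 1.523 × 10^-22 / 2 = 39.1 g/mol.

39.1 g/mol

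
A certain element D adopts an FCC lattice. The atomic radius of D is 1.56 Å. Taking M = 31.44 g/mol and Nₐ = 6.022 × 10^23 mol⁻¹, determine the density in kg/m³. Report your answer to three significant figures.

In an FCC lattice, atoms touch along the face diagonal, so √2·a = 4r, giving a = 4.412 Å = 4.412 × 10^-8 cm.
With Z = 4, ρ = Z·M/(N_A·a³) = 4 × 31.44 / (6.022 × 10²³ × 8.590 × 10^-23) = 2.431 g/cm³ = 2430 kg/m³.

2430 kg/m³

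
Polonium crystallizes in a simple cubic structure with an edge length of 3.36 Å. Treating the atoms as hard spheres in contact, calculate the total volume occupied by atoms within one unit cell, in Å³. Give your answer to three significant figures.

19.9 Å³

In a simple cubic lattice atoms touch along the cell edge, so a = 2r, so r = 0.5000a = 1.680 Å.
V_atoms = Z × (4/3)πr³ = 1 × (4/3)π × (1.680)³ = 19.9 Å³.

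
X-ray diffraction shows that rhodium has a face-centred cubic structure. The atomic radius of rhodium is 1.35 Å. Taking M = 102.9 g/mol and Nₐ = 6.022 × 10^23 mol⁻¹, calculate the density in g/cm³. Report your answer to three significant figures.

12.3 g/cm³

In an FCC lattice, atoms touch along the face diagonal, so √2·a = 4r, giving a = 3.818 Å = 3.818 × 10^-8 cm.
With Z = 4, ρ = Z·M/(N_A·a³) = 4 × 102.9 / (6.022 × 10²³ × 5.567 × 10^-23) = 12.28 g/cm³.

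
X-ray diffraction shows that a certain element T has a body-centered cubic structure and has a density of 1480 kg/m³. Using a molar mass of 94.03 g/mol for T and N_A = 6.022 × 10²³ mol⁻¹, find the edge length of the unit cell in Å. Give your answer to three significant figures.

With Z = 2 atoms per BCC cell, a³ = Z·M/(N_A·ρ) = 2 × 94.03 / (6.022 × 10²³ × 1.480 g/cm³) = 2.110 × 10^-22 cm³.
a = (2.110 × 10^-22)^(1/3) = 5.953 × 10^-8 cm = 5.95 Å.

5.95 Å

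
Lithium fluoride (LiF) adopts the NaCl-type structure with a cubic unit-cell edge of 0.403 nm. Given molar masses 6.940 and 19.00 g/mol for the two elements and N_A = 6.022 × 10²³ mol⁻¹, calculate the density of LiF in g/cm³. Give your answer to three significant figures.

2.63 g/cm³

The NaCl-type structure contains Z = 4 formula units per cell; M(LiF) = 6.940 + 19.00 = 25.94 g/mol.
a³ = (4.030 × 10^-8 cm)³ = 6.545 × 10^-23 cm³.
ρ = 4 × 25.94 / (6.022 × 10²³ × 6.545 × 10^-23) = 2.633 g/cm³.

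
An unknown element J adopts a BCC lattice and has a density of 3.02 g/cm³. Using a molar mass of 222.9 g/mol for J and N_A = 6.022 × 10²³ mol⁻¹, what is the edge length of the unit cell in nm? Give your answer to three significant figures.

0.626 nm

With Z = 2 atoms per BCC cell, a³ = Z·M/(N_A·ρ) = 2 × 222.9 / (6.022 × 10²³ × 3.020 g/cm³) = 2.451 × 10^-22 cm³.
a = (2.451 × 10^-22)^(1/3) = 6.258 × 10^-8 cm = 0.626 nm.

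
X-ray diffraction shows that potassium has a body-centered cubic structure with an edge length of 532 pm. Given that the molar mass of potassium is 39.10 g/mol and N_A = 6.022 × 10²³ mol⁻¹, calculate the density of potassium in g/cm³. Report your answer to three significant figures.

0.862 g/cm³

A BCC unit cell contains Z = 2 atoms.
Cell volume: a³ = (532 pm)³ = (5.320 × 10^-8 cm)³ = 1.506 × 10^-22 cm³.
ρ = Z·M/(N_A·a³) = 2 × 39.10 / (6.022 × 10²³ × 1.506 × 10^-22) = 0.8624 g/cm³.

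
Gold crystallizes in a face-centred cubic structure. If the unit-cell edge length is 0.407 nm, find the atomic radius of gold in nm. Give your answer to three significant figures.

0.144 nm

In an FCC lattice, atoms touch along the face diagonal, so √2·a = 4r.
r = √2·a/4 = 1.4142 × 0.407 / 4 = 0.144 nm.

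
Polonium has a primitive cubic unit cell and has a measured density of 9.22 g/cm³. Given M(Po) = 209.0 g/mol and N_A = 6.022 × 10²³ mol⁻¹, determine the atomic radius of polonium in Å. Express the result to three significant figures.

1.68 Å

For a simple cubic cell (Z = 1), a³ = Z·M/(N_A·ρ) = 1 × 209.0 / (6.022 × 10²³ × 9.220) = 3.764 × 10^-23 cm³, so a = 3.351 × 10^-8 cm = 3.351 Å.
Atoms touch along the cell edge, so a = 2r, so r = 0.5000 × a = 1.68 Å.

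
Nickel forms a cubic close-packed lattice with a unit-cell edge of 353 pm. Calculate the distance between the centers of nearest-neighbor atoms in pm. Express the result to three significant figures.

250 pm

In an FCC structure, atoms touch along the face diagonal, so √2·a = 4r; the nearest-neighbor distance equals 2r = 0.7071·a.
d = 0.7071 × 353 = 250 pm.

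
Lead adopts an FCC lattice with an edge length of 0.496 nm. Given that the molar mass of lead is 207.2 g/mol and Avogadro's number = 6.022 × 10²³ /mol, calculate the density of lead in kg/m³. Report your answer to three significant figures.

11300 kg/m³

An FCC unit cell contains Z = 4 atoms.
Cell volume: a³ = (0.496 nm)³ = (4.960 × 10^-8 cm)³ = 1.220 × 10^-22 cm³.
ρ = Z·M/(N_A·a³) = 4 × 207.2 / (6.022 × 10²³ × 1.220 × 10^-22) = 11.28 g/cm³ = 11300 kg/m³.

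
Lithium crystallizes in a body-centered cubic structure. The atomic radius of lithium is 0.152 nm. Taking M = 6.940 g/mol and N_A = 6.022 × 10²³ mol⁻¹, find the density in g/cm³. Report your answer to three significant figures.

0.533 g/cm³

In a BCC lattice, atoms touch along the body diagonal, so √3·a = 4r, giving a = 0.3510 nm = 3.510 × 10^-8 cm.
With Z = 2, ρ = Z·M/(N_A·a³) = 2 × 6.940 / (6.022 × 10²³ × 4.325 × 10^-23) = 0.5329 g/cm³.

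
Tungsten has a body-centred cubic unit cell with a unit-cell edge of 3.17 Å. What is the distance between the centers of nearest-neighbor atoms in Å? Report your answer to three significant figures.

In a BCC structure, atoms touch along the body diagonal, so √3·a = 4r; the nearest-neighbor distance equals 2r = 0.8660·a.
d = 0.8660 × 3.17 = 2.75 Å.

2.75 Å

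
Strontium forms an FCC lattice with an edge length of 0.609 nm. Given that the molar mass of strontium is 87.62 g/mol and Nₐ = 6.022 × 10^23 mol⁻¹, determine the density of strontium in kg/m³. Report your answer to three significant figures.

An FCC unit cell contains Z = 4 atoms.
Cell volume: a³ = (0.609 nm)³ = (6.090 × 10^-8 cm)³ = 2.259 × 10^-22 cm³.
ρ = Z·M/(N_A·a³) = 4 × 87.62 / (6.022 × 10²³ × 2.259 × 10^-22) = 2.577 g/cm³ = 2580 kg/m³.

2580 kg/m³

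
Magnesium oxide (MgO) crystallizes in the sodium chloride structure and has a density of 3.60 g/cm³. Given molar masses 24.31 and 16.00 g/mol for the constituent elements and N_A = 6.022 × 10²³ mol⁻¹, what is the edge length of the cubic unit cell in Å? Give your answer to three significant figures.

M(MgO) = 40.31 g/mol; Z = 4 formula units per cell.
a³ = Z·M/(N_A·ρ) = 4 × 40.31 / (6.022 × 10²³ × 3.60) = 7.438 × 10^-23 cm³, so a = 4.205 × 10^-8 cm = 4.21 Å.

4.21 Å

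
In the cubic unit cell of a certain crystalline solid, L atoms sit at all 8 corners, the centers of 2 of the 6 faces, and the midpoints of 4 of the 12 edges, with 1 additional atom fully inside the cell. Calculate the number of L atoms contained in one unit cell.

4

Corner atoms are shared by 8 cells (1/8 each), face atoms by 2 (1/2 each), edge atoms by 4 (1/4 each), interior atoms are unshared.
Net atoms = 8 × 1/8 + 2 × 1/2 + 4 × 1/4 + 1 = 1 + 1 + 1 + 1 = 4.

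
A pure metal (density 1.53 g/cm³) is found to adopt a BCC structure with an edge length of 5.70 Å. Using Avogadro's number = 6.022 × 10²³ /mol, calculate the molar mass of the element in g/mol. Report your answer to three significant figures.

85.3 g/mol

A BCC cell has Z = 2 atoms; a = 5.700 × 10^-8 cm.
M = ρ·N_A·a³/Z = 1.53 × 6.022 × 10²³ × 1.852 × 10^-22 / 2 = 85.3 g/mol.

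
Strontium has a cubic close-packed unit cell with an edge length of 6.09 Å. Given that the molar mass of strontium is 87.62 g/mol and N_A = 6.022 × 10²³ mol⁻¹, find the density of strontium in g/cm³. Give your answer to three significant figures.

An FCC unit cell contains Z = 4 atoms.
Cell volume: a³ = (6.09 Å)³ = (6.090 × 10^-8 cm)³ = 2.259 × 10^-22 cm³.
ρ = Z·M/(N_A·a³) = 4 × 87.62 / (6.022 × 10²³ × 2.259 × 10^-22) = 2.577 g/cm³.

2.58 g/cm³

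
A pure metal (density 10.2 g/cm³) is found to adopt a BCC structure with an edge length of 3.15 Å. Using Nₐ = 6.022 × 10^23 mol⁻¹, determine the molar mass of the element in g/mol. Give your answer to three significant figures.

96.0 g/mol

A BCC cell has Z = 2 atoms; a = 3.150 × 10^-8 cm.
M = ρ·N_A·a³/Z = 10.2 × 6.022 × 10²³ × 3.126 × 10^-23 / 2 = 96.0 g/mol.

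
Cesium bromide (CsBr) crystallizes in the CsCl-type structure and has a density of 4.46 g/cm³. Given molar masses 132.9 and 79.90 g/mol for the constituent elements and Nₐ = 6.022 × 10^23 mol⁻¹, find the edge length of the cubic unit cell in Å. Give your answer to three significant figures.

4.30 Å

M(CsBr) = 212.8 g/mol; Z = 1 formula unit per cell.
a³ = Z·M/(N_A·ρ) = 1 × 212.8 / (6.022 × 10²³ × 4.46) = 7.923 × 10^-23 cm³, so a = 4.295 × 10^-8 cm = 4.30 Å.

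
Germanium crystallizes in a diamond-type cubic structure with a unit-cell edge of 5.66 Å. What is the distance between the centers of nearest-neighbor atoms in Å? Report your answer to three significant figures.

In a diamond cubic structure, nearest neighbors lie along the body diagonal with √3·a = 8r; the nearest-neighbor distance equals 2r = 0.4330·a.
d = 0.4330 × 5.66 = 2.45 Å.

2.45 Å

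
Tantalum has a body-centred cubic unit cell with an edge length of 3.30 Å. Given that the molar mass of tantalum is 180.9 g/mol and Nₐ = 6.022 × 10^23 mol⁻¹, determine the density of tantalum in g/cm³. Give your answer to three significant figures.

16.7 g/cm³

A BCC unit cell contains Z = 2 atoms.
Cell volume: a³ = (3.30 Å)³ = (3.300 × 10^-8 cm)³ = 3.594 × 10^-23 cm³.
ρ = Z·M/(N_A·a³) = 2 × 180.9 / (6.022 × 10²³ × 3.594 × 10^-23) = 16.72 g/cm³.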